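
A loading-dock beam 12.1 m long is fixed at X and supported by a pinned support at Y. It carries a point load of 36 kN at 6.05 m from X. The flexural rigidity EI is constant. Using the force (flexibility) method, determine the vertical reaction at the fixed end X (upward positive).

R_X = 24.75 kN

Release the roller at Y. Primary structure: cantilever fixed at X.
Primary-structure tip deflection at Y by superposition:
  point load 36 at a = 6.05: Pa²(3L − a)/(6EI) = 6643/EI
Flexibility coefficient — unit upward force at Y: δ_{YY} = L³/(3EI) = 590.5/EI.
The prop prevents deflection at Y: R_Y = δ_0/δ_{YY} = 6643/590.5 = 11.25 kN.
Vertical equilibrium: R_X = ΣP − R_Y = 36 − 11.25 = 24.75 kN.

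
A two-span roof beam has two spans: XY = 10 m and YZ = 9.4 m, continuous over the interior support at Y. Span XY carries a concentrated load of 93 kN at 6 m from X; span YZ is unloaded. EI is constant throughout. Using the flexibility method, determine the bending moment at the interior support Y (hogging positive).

Release continuity at Y by inserting a hinge; the redundant is the internal moment M_Y. The primary structure is two simply-supported spans XY and YZ.
End slopes at the hinge Y, treating each span as simply supported:
  span XY: point load 93 at a = 6: Pab(L + a)/(6LEI) = 595.2/EI
  relative rotation θ_0 = (595.2 + 0)/EI = 595.2/EI
A unit hogging moment at Y produces rotation L₁/(3EI) + L₂/(3EI) = 6.467/EI.
Slope continuity at Y: θ_0 = M_Y·6.467/EI, so M_Y = 595.2/6.467 = 92.04 kN·m (hogging).

M_Y = 92.04 kN·m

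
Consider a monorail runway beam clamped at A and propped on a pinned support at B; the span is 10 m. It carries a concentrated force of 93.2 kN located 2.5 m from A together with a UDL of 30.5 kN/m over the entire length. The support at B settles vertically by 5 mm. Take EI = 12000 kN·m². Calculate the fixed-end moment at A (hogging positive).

M_A = 536 kN·m

Remove the prop at B; the released (primary) structure is a cantilever built in at A.
Primary-structure tip deflection at B by superposition:
  point load 93.2 at a = 2.5: Pa²(3L − a)/(6EI) = 2670/EI
  UDL 30.5: wL⁴/(8EI) = 38125/EI
  δ_0 = 40795/EI
Tip deflection under a unit load at B: L³/(3EI) = 333.3/EI.
With EI = 12000 kN·m²: δ_0 = 3.3996 m and δ_{BB} = 0.027778 m/kN.
Compatibility — the beam at B must follow the support down by 0.005 m: δ_0 − R_B·δ_{BB} = 0.005, so R_B = (3.3996 − 0.005)/0.027778 = 122.2 kN.
Moment equilibrium about A: M_A = Σ(load moments about A) − R_B·L = 1758 − 122.2×10 = 536 kN·m.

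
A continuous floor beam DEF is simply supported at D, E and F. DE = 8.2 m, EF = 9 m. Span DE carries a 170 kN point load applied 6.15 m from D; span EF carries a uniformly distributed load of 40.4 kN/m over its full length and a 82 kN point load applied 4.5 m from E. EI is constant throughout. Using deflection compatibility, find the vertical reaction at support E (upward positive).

R_E = 442.5 kN

Take M_E as the redundant. Released structure: two simple spans DE and EF with a hinge at E.
Rotations at E on the released spans (each span's end-slope, ×1/EI):
  span DE: point load 170 at a = 6.15: Pab(L + a)/(6LEI) = 625.1/EI
  span EF: UDL 40.4: wL³/(24EI) = 1227/EI
  span EF: point load 82 at a = 4.5: Pab(L + b)/(6LEI) = 415.1/EI
  relative rotation θ_0 = (625.1 + 1642)/EI = 2267/EI
A unit hogging moment at E produces rotation L₁/(3EI) + L₂/(3EI) = 5.733/EI.
Slope continuity at E: θ_0 = M_E·5.733/EI, so M_E = 2267/5.733 = 395.5 kN·m (hogging).
Span DE, ΣM about D with M_E applied at E: R_E^{DE}·8.2 = 1046 + 395.5, so R_E^{DE} = 175.7 kN and R_D = 170 − 175.7 = -5.729 kN.
Span EF, ΣM about F: R_E^{EF}·9 = 2005 + 395.5, so R_E^{EF} = 266.7 kN and R_F = 445.6 − 266.7 = 178.9 kN.
R_E = 175.7 + 266.7 = 442.5 kN.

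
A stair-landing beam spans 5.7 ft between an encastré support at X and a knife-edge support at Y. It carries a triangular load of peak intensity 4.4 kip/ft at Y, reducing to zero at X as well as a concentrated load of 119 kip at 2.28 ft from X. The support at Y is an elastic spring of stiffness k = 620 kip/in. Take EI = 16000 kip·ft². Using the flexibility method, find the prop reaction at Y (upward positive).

Choose R_Y as the redundant. The primary structure is the cantilever fixed at X.
Free-end deflection of the primary structure under the applied loading (downward +):
  triangular load, peak 4.4 at the free end: 11w₀L⁴/(120EI) = 425.8/EI
  point load 119 at a = 2.28: Pa²(3L − a)/(6EI) = 1528/EI
  δ_0 = 1954/EI
Tip deflection under a unit load at Y: L³/(3EI) = 61.73/EI.
With EI = 16000 kip·ft²: δ_0 = 0.12211 ft and δ_{YY} = 0.003858 ft/kip.
Compatibility — the spring shortens by R_Y/k under the reaction it provides: δ_0 − R_Y·δ_{YY} = R_Y/k. With 1/k = 1/(620×12) ft/kip = 0.000134 ft/kip, R_Y = δ_0 / (δ_{YY} + 1/k) = 0.12211 / (0.003858 + 0.000134) = 30.58 kip.

R_Y = 30.58 kip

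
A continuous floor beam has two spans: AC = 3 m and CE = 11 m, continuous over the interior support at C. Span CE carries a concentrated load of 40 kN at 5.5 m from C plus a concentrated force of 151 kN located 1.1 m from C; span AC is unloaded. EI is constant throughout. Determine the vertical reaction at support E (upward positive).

R_E = 19.06 kN

Release continuity at C by inserting a hinge; the redundant is the internal moment M_C. The primary structure is two simply-supported spans AC and CE.
Discontinuity in slope at C on the released structure — sum the simple-span end rotations:
  span CE: point load 40 at a = 5.5: Pab(L + b)/(6LEI) = 302.5/EI
  span CE: point load 151 at a = 1.1: Pab(L + b)/(6LEI) = 520.7/EI
  relative rotation θ_0 = (0 + 823.2)/EI = 823.2/EI
A unit hogging moment at C produces rotation L₁/(3EI) + L₂/(3EI) = 4.667/EI.
Compatibility: M_C·(L₁+L₂)/(3EI) = θ_0, giving M_C = 176.4 kN·m (hogging).
Span CE, ΣM about E: R_C^{CE}·11 = 1715 + 176.4, so R_C^{CE} = 171.9 kN and R_E = 191 − 171.9 = 19.06 kN.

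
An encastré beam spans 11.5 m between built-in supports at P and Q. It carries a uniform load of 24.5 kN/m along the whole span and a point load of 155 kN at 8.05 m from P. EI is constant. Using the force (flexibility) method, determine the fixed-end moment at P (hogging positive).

M_P = 382.3 kN·m

Release both end moments; the primary structure is a simply-supported span PQ with redundants M_P and M_Q.
End rotations of the released simple span under the applied load (×1/EI):
  at P: UDL 24.5: wL³/(24EI) = 1553/EI
  at Q: UDL 24.5: wL³/(24EI) = 1553/EI
  at P: point load 155 at a = 8.05: Pab(L + b)/(6LEI) = 932.7/EI
  at Q: point load 155 at a = 8.05: Pab(L + a)/(6LEI) = 1220/EI
  θ_P0 = 2485/EI,  θ_Q0 = 2772/EI
Flexibility coefficients: a unit moment at one end gives L/(3EI) there and L/(6EI) at the far end, so f₁₁ = f₂₂ = 3.833/EI and f₁₂ = f₂₁ = 1.917/EI.
Compatibility — zero rotation at each built-in end:
  3.833 M_P + 1.917 M_Q = 2485
  1.917 M_P + 3.833 M_Q = 2772
Solving the pair gives M_P = 382.3 kN·m and M_Q = 532 kN·m (hogging).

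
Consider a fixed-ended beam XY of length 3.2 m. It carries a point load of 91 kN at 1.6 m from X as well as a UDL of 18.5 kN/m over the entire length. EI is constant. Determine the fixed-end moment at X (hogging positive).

M_X = 52.19 kN·m

Take the two fixed-end moments M_X, M_Y as redundants; the released structure is the simple span XY.
End rotations of the released simple span under the applied load (×1/EI):
  at X: point load 91 at a = 1.6: Pab(L + b)/(6LEI) = 58.24/EI
  at Y: point load 91 at a = 1.6: Pab(L + a)/(6LEI) = 58.24/EI
  at X: UDL 18.5: wL³/(24EI) = 25.26/EI
  at Y: UDL 18.5: wL³/(24EI) = 25.26/EI
  θ_X0 = 83.5/EI,  θ_Y0 = 83.5/EI
Flexibility coefficients: a unit moment at one end gives L/(3EI) there and L/(6EI) at the far end, so f₁₁ = f₂₂ = 1.067/EI and f₁₂ = f₂₁ = 0.5333/EI.
Compatibility — zero rotation at each built-in end:
  1.067 M_X + 0.5333 M_Y = 83.5
  0.5333 M_X + 1.067 M_Y = 83.5
Solving the pair gives M_X = 52.19 kN·m and M_Y = 52.19 kN·m (hogging).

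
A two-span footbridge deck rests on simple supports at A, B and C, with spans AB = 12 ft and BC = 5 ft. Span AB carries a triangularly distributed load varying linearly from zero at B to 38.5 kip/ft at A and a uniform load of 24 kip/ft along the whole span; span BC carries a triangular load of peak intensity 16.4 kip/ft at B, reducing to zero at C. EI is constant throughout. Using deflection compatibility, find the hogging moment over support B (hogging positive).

Insert a hinge at B; M_B is the redundant, and each span becomes simply supported.
Discontinuity in slope at B on the released structure — sum the simple-span end rotations:
  span AB: triangular load, peak 38.5: 7w₀L³/(360EI) = 1294/EI
  span AB: UDL 24: wL³/(24EI) = 1728/EI
  span BC: triangular load, peak 16.4: w₀L³/(45EI) = 45.56/EI
  relative rotation θ_0 = (3022 + 45.56)/EI = 3067/EI
A unit hogging moment at B produces rotation L₁/(3EI) + L₂/(3EI) = 5.667/EI.
Compatibility: M_B·(L₁+L₂)/(3EI) = θ_0, giving M_B = 541.3 kip·ft (hogging).

M_B = 541.3 kip·ft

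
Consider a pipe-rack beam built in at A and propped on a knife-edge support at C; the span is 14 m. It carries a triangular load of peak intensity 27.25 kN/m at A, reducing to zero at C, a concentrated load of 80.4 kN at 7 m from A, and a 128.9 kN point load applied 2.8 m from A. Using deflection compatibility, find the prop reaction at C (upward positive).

Choose R_C as the redundant. The primary structure is the cantilever fixed at A.
Primary-structure tip deflection at C by superposition:
  triangular load, peak 27.25 at the fixed end: w₀L⁴/(30EI) = 34895/EI
  point load 80.4 at a = 7: Pa²(3L − a)/(6EI) = 22981/EI
  point load 128.9 at a = 2.8: Pa²(3L − a)/(6EI) = 6602/EI
  δ_0 = 64478/EI
Flexibility coefficient — unit upward force at C: δ_{CC} = L³/(3EI) = 914.7/EI.
The prop prevents deflection at C: R_C = δ_0/δ_{CC} = 64478/914.7 = 70.49 kN.

R_C = 70.49 kN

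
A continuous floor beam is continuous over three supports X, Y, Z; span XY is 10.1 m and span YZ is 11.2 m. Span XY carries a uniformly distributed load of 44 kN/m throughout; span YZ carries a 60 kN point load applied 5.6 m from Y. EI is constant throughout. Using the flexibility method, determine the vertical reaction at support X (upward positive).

Insert a hinge at Y; M_Y is the redundant, and each span becomes simply supported.
Rotations at Y on the released spans (each span's end-slope, ×1/EI):
  span XY: UDL 44: wL³/(24EI) = 1889/EI
  span YZ: point load 60 at a = 5.6: Pab(L + b)/(6LEI) = 470.4/EI
  relative rotation θ_0 = (1889 + 470.4)/EI = 2359/EI
A unit hogging moment at Y produces rotation L₁/(3EI) + L₂/(3EI) = 7.1/EI.
Slope continuity at Y: θ_0 = M_Y·7.1/EI, so M_Y = 2359/7.1 = 332.3 kN·m (hogging).
Span XY, ΣM about X with M_Y applied at Y: R_Y^{XY}·10.1 = 2244 + 332.3, so R_Y^{XY} = 255.1 kN and R_X = 444.4 − 255.1 = 189.3 kN.

R_X = 189.3 kN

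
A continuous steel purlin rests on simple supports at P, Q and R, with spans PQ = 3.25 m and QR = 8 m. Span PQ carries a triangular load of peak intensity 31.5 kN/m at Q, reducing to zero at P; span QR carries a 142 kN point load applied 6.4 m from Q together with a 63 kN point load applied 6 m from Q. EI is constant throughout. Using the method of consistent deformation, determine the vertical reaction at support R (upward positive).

Release continuity at Q by inserting a hinge; the redundant is the internal moment M_Q. The primary structure is two simply-supported spans PQ and QR.
Discontinuity in slope at Q on the released structure — sum the simple-span end rotations:
  span PQ: triangular load, peak 31.5: w₀L³/(45EI) = 24.03/EI
  span QR: point load 142 at a = 6.4: Pab(L + b)/(6LEI) = 290.8/EI
  span QR: point load 63 at a = 6: Pab(L + b)/(6LEI) = 157.5/EI
  relative rotation θ_0 = (24.03 + 448.3)/EI = 472.3/EI
A unit hogging moment at Q produces rotation L₁/(3EI) + L₂/(3EI) = 3.75/EI.
Compatibility: M_Q·(L₁+L₂)/(3EI) = θ_0, giving M_Q = 126 kN·m (hogging).
Span QR, ΣM about R: R_Q^{QR}·8 = 353.2 + 126, so R_Q^{QR} = 59.89 kN and R_R = 205 − 59.89 = 145.1 kN.

R_R = 145.1 kN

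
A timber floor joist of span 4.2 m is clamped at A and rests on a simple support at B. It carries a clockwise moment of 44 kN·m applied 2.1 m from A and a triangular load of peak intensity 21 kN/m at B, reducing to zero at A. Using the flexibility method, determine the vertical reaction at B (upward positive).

Release the roller at B. Primary structure: cantilever fixed at A.
Downward deflection at the released point B due to the loads:
  clockwise couple 44 at a = 2.1: M₀a(2L − a)/(2EI) = 291.1/EI
  triangular load, peak 21 at the free end: 11w₀L⁴/(120EI) = 599/EI
  δ_0 = 890.1/EI
Flexibility coefficient — unit upward force at B: δ_{BB} = L³/(3EI) = 24.7/EI.
The prop prevents deflection at B: R_B = δ_0/δ_{BB} = 890.1/24.7 = 36.04 kN.

R_B = 36.04 kN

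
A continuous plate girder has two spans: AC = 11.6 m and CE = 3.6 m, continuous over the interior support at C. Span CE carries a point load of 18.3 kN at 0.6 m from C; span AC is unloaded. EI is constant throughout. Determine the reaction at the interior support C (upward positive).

R_C = 15.97 kN

Release continuity at C by inserting a hinge; the redundant is the internal moment M_C. The primary structure is two simply-supported spans AC and CE.
End slopes at the hinge C, treating each span as simply supported:
  span CE: point load 18.3 at a = 0.6: Pab(L + b)/(6LEI) = 10.06/EI
  relative rotation θ_0 = (0 + 10.06)/EI = 10.06/EI
A unit hogging moment at C produces rotation L₁/(3EI) + L₂/(3EI) = 5.067/EI.
Compatibility: M_C·(L₁+L₂)/(3EI) = θ_0, giving M_C = 1.987 kN·m (hogging).
Span AC, ΣM about A with M_C applied at C: R_C^{AC}·11.6 = 0 + 1.987, so R_C^{AC} = 0.1713 kN and R_A = 0 − 0.1713 = -0.1713 kN.
Span CE, ΣM about E: R_C^{CE}·3.6 = 54.9 + 1.987, so R_C^{CE} = 15.8 kN and R_E = 18.3 − 15.8 = 2.498 kN.
R_C = 0.1713 + 15.8 = 15.97 kN.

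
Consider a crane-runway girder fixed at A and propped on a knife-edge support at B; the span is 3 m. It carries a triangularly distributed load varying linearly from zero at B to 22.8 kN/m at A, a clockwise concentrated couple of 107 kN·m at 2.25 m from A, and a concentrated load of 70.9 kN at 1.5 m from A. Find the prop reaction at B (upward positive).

Take the reaction at B as the redundant and release it; the primary structure is a cantilever fixed at A.
Primary-structure tip deflection at B by superposition:
  triangular load, peak 22.8 at the fixed end: w₀L⁴/(30EI) = 61.56/EI
  clockwise couple 107 at a = 2.25: M₀a(2L − a)/(2EI) = 451.4/EI
  point load 70.9 at a = 1.5: Pa²(3L − a)/(6EI) = 199.4/EI
  δ_0 = 712.4/EI
Tip deflection under a unit load at B: L³/(3EI) = 9/EI.
Compatibility at B: δ_0 − R_B·δ_{BB} = 0, so R_B = 712.4/9 = 79.15 kN.

R_B = 79.15 kN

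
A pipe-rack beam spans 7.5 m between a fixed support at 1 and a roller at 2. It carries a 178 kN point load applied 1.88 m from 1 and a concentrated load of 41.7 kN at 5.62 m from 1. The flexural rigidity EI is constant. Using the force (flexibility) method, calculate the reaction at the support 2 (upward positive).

R_2 = 41.72 kN

Choose R_2 as the redundant. The primary structure is the cantilever fixed at 1.
Primary-structure tip deflection at 2 by superposition:
  point load 178 at a = 1.88: Pa²(3L − a)/(6EI) = 2162/EI
  point load 41.7 at a = 5.62: Pa²(3L − a)/(6EI) = 3705/EI
  δ_0 = 5867/EI
Tip deflection under a unit load at 2: L³/(3EI) = 140.6/EI.
The prop prevents deflection at 2: R_2 = δ_0/δ_{22} = 5867/140.6 = 41.72 kN.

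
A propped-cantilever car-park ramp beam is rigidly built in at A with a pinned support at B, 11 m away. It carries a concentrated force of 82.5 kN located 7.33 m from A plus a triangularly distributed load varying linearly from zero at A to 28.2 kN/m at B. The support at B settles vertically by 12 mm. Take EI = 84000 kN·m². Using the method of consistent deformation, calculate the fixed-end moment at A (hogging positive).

Release the roller at B. Primary structure: cantilever fixed at A.
Free-end deflection of the primary structure under the applied loading (downward +):
  point load 82.5 at a = 7.33: Pa²(3L − a)/(6EI) = 18964/EI
  triangular load, peak 28.2 at the free end: 11w₀L⁴/(120EI) = 37847/EI
  δ_0 = 56811/EI
Flexibility coefficient — unit upward force at B: δ_{BB} = L³/(3EI) = 443.7/EI.
With EI = 84000 kN·m²: δ_0 = 0.67632 m and δ_{BB} = 0.005282 m/kN.
Compatibility — the beam at B must follow the support down by 0.012 m: δ_0 − R_B·δ_{BB} = 0.012, so R_B = (0.67632 − 0.012)/0.005282 = 125.8 kN.
Moment equilibrium about A: M_A = Σ(load moments about A) − R_B·L = 1742 − 125.8×11 = 358.6 kN·m.

M_A = 358.6 kN·m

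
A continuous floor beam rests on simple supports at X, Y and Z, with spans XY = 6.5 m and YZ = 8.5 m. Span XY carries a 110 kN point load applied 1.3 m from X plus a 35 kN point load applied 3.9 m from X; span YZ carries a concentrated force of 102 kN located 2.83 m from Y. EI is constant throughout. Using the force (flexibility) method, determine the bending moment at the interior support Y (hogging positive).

Take M_Y as the redundant. Released structure: two simple spans XY and YZ with a hinge at Y.
Rotations at Y on the released spans (each span's end-slope, ×1/EI):
  span XY: point load 110 at a = 1.3: Pab(L + a)/(6LEI) = 148.7/EI
  span XY: point load 35 at a = 3.9: Pab(L + a)/(6LEI) = 94.64/EI
  span YZ: point load 102 at a = 2.83: Pab(L + b)/(6LEI) = 454.7/EI
  relative rotation θ_0 = (243.4 + 454.7)/EI = 698.1/EI
A unit hogging moment at Y produces rotation L₁/(3EI) + L₂/(3EI) = 5/EI.
Compatibility: M_Y·(L₁+L₂)/(3EI) = θ_0, giving M_Y = 139.6 kN·m (hogging).

M_Y = 139.6 kN·m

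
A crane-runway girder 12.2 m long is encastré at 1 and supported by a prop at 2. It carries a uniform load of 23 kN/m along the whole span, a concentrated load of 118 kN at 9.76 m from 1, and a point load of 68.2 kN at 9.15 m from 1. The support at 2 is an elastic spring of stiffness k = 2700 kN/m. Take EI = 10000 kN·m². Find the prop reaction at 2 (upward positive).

R_2 = 230 kN

Remove the prop at 2; the released (primary) structure is a cantilever built in at 1.
Free-end deflection of the primary structure under the applied loading (downward +):
  UDL 23: wL⁴/(8EI) = 63691/EI
  point load 118 at a = 9.76: Pa²(3L − a)/(6EI) = 50282/EI
  point load 68.2 at a = 9.15: Pa²(3L − a)/(6EI) = 26123/EI
  δ_0 = 140096/EI
Tip deflection under a unit load at 2: L³/(3EI) = 605.3/EI.
With EI = 10000 kN·m²: δ_0 = 14.01 m and δ_{22} = 0.060528 m/kN.
Compatibility — the spring shortens by R_2/k under the reaction it provides: δ_0 − R_2·δ_{22} = R_2/k. With 1/k = 0.00037 m/kN, R_2 = δ_0 / (δ_{22} + 1/k) = 14.01 / (0.060528 + 0.00037) = 230 kN.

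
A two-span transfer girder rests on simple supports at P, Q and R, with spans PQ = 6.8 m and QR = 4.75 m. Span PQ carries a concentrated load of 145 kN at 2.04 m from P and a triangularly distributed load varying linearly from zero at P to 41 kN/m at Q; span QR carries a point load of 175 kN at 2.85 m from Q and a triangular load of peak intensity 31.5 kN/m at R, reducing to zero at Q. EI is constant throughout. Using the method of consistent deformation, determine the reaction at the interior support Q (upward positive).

R_Q = 312.9 kN

Take M_Q as the redundant. Released structure: two simple spans PQ and QR with a hinge at Q.
End slopes at the hinge Q, treating each span as simply supported:
  span PQ: point load 145 at a = 2.04: Pab(L + a)/(6LEI) = 305.1/EI
  span PQ: triangular load, peak 41: w₀L³/(45EI) = 286.5/EI
  span QR: point load 175 at a = 2.85: Pab(L + b)/(6LEI) = 221.1/EI
  span QR: triangular load, peak 31.5: 7w₀L³/(360EI) = 65.64/EI
  relative rotation θ_0 = (591.6 + 286.8)/EI = 878.3/EI
A unit hogging moment at Q produces rotation L₁/(3EI) + L₂/(3EI) = 3.85/EI.
Compatibility: M_Q·(L₁+L₂)/(3EI) = θ_0, giving M_Q = 228.1 kN·m (hogging).
Span PQ, ΣM about P with M_Q applied at Q: R_Q^{PQ}·6.8 = 927.7 + 228.1, so R_Q^{PQ} = 170 kN and R_P = 284.4 − 170 = 114.4 kN.
Span QR, ΣM about R: R_Q^{QR}·4.75 = 451 + 228.1, so R_Q^{QR} = 143 kN and R_R = 249.8 − 143 = 106.8 kN.
R_Q = 170 + 143 = 312.9 kN.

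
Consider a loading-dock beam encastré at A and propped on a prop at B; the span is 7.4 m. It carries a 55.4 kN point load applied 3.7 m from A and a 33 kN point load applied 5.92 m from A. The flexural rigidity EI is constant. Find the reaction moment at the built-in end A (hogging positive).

Take the reaction at B as the redundant and release it; the primary structure is a cantilever fixed at A.
Free-end deflection of the primary structure under the applied loading (downward +):
  point load 55.4 at a = 3.7: Pa²(3L − a)/(6EI) = 2338/EI
  point load 33 at a = 5.92: Pa²(3L − a)/(6EI) = 3138/EI
  δ_0 = 5477/EI
Flexibility coefficient — unit upward force at B: δ_{BB} = L³/(3EI) = 135.1/EI.
Compatibility at B: δ_0 − R_B·δ_{BB} = 0, so R_B = 5477/135.1 = 40.54 kN.
Moment equilibrium about A: M_A = Σ(load moments about A) − R_B·L = 400.3 − 40.54×7.4 = 100.3 kN·m.

M_A = 100.3 kN·m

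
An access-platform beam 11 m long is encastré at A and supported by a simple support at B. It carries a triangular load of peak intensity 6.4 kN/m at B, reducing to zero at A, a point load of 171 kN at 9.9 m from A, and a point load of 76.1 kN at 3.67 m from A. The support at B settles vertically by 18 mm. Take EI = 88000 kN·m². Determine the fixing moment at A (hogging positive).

M_A = 332.6 kN·m

Release the roller at B. Primary structure: cantilever fixed at A.
Deflection at B on the released cantilever, summing each load's contribution:
  triangular load, peak 6.4 at the free end: 11w₀L⁴/(120EI) = 8589/EI
  point load 171 at a = 9.9: Pa²(3L − a)/(6EI) = 64525/EI
  point load 76.1 at a = 3.67: Pa²(3L − a)/(6EI) = 5010/EI
  δ_0 = 78125/EI
Flexibility coefficient — unit upward force at B: δ_{BB} = L³/(3EI) = 443.7/EI.
With EI = 88000 kN·m²: δ_0 = 0.88778 m and δ_{BB} = 0.005042 m/kN.
Compatibility — the beam at B must follow the support down by 0.018 m: δ_0 − R_B·δ_{BB} = 0.018, so R_B = (0.88778 − 0.018)/0.005042 = 172.5 kN.
Moment equilibrium about A: M_A = Σ(load moments about A) − R_B·L = 2230 − 172.5×11 = 332.6 kN·m.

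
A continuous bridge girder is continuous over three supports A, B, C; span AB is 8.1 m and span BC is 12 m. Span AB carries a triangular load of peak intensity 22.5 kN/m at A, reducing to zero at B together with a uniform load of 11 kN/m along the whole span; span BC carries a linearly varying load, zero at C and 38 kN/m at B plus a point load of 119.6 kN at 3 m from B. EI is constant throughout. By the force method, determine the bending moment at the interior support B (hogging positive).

M_B = 429.4 kN·m

Insert a hinge at B; M_B is the redundant, and each span becomes simply supported.
End slopes at the hinge B, treating each span as simply supported:
  span AB: triangular load, peak 22.5: 7w₀L³/(360EI) = 232.5/EI
  span AB: UDL 11: wL³/(24EI) = 243.6/EI
  span BC: triangular load, peak 38: w₀L³/(45EI) = 1459/EI
  span BC: point load 119.6 at a = 3: Pab(L + b)/(6LEI) = 941.9/EI
  relative rotation θ_0 = (476.1 + 2401)/EI = 2877/EI
A unit hogging moment at B produces rotation L₁/(3EI) + L₂/(3EI) = 6.7/EI.
Compatibility: M_B·(L₁+L₂)/(3EI) = θ_0, giving M_B = 429.4 kN·m (hogging).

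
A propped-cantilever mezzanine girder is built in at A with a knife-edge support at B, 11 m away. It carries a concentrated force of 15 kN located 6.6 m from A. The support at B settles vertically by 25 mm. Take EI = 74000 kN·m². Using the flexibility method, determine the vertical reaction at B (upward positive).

Release the roller at B. Primary structure: cantilever fixed at A.
Primary-structure tip deflection at B by superposition:
  point load 15 at a = 6.6: Pa²(3L − a)/(6EI) = 2875/EI
Tip deflection under a unit load at B: L³/(3EI) = 443.7/EI.
With EI = 74000 kN·m²: δ_0 = 0.038851 m and δ_{BB} = 0.005995 m/kN.
Compatibility — the beam at B must follow the support down by 0.025 m: δ_0 − R_B·δ_{BB} = 0.025, so R_B = (0.038851 − 0.025)/0.005995 = 2.31 kN.

R_B = 2.31 kN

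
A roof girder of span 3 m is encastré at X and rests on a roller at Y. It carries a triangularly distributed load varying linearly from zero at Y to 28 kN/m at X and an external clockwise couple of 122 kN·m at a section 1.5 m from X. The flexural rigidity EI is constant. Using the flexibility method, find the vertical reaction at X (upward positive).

Release the roller at Y. Primary structure: cantilever fixed at X.
Downward deflection at the released point Y due to the loads:
  triangular load, peak 28 at the fixed end: w₀L⁴/(30EI) = 75.6/EI
  clockwise couple 122 at a = 1.5: M₀a(2L − a)/(2EI) = 411.8/EI
  δ_0 = 487.4/EI
Flexibility coefficient — unit upward force at Y: δ_{YY} = L³/(3EI) = 9/EI.
Compatibility at Y: δ_0 − R_Y·δ_{YY} = 0, so R_Y = 487.4/9 = 54.15 kN.
Vertical equilibrium: R_X = ΣP − R_Y = 42 − 54.15 = -12.15 kN.

R_X = -12.15 kN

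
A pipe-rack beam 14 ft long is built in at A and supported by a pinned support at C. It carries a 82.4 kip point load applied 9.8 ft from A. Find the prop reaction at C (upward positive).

Release the roller at C. Primary structure: cantilever fixed at A.
Deflection at C on the released cantilever, summing each load's contribution:
  point load 82.4 at a = 9.8: Pa²(3L − a)/(6EI) = 42470/EI
Tip deflection under a unit load at C: L³/(3EI) = 914.7/EI.
Compatibility at C: δ_0 − R_C·δ_{CC} = 0, so R_C = 42470/914.7 = 46.43 kip.

R_C = 46.43 kip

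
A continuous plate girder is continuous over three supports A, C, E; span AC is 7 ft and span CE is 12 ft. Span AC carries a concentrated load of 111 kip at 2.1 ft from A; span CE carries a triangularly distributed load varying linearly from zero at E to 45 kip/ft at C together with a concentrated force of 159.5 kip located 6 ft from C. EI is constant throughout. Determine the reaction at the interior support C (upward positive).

R_C = 414.9 kip

Take M_C as the redundant. Released structure: two simple spans AC and CE with a hinge at C.
Discontinuity in slope at C on the released structure — sum the simple-span end rotations:
  span AC: point load 111 at a = 2.1: Pab(L + a)/(6LEI) = 247.5/EI
  span CE: triangular load, peak 45: w₀L³/(45EI) = 1728/EI
  span CE: point load 159.5 at a = 6: Pab(L + b)/(6LEI) = 1436/EI
  relative rotation θ_0 = (247.5 + 3164)/EI = 3411/EI
A unit hogging moment at C produces rotation L₁/(3EI) + L₂/(3EI) = 6.333/EI.
Slope continuity at C: θ_0 = M_C·6.333/EI, so M_C = 3411/6.333 = 538.6 kip·ft (hogging).
Span AC, ΣM about A with M_C applied at C: R_C^{AC}·7 = 233.1 + 538.6, so R_C^{AC} = 110.2 kip and R_A = 111 − 110.2 = 0.7607 kip.
Span CE, ΣM about E: R_C^{CE}·12 = 3117 + 538.6, so R_C^{CE} = 304.6 kip and R_E = 429.5 − 304.6 = 124.9 kip.
R_C = 110.2 + 304.6 = 414.9 kip.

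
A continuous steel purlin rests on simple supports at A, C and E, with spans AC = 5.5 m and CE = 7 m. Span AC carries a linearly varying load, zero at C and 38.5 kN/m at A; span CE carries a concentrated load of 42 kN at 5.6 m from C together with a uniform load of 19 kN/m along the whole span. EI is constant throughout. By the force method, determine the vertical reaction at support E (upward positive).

Take M_C as the redundant. Released structure: two simple spans AC and CE with a hinge at C.
Discontinuity in slope at C on the released structure — sum the simple-span end rotations:
  span AC: triangular load, peak 38.5: 7w₀L³/(360EI) = 124.6/EI
  span CE: point load 42 at a = 5.6: Pab(L + b)/(6LEI) = 65.86/EI
  span CE: UDL 19: wL³/(24EI) = 271.5/EI
  relative rotation θ_0 = (124.6 + 337.4)/EI = 461.9/EI
A unit hogging moment at C produces rotation L₁/(3EI) + L₂/(3EI) = 4.167/EI.
Compatibility: M_C·(L₁+L₂)/(3EI) = θ_0, giving M_C = 110.9 kN·m (hogging).
Span CE, ΣM about E: R_C^{CE}·7 = 524.3 + 110.9, so R_C^{CE} = 90.74 kN and R_E = 175 − 90.74 = 84.26 kN.

R_E = 84.26 kN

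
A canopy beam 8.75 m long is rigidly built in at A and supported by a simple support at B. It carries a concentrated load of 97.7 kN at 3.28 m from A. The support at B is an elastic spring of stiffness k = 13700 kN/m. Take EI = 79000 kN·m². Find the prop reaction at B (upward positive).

Choose R_B as the redundant. The primary structure is the cantilever fixed at A.
Free-end deflection of the primary structure under the applied loading (downward +):
  point load 97.7 at a = 3.28: Pa²(3L − a)/(6EI) = 4024/EI
Tip deflection under a unit load at B: L³/(3EI) = 223.3/EI.
With EI = 79000 kN·m²: δ_0 = 0.050936 m and δ_{BB} = 0.002827 m/kN.
Compatibility — the spring shortens by R_B/k under the reaction it provides: δ_0 − R_B·δ_{BB} = R_B/k. With 1/k = 0.000073 m/kN, R_B = δ_0 / (δ_{BB} + 1/k) = 0.050936 / (0.002827 + 0.000073) = 17.57 kN.

R_B = 17.57 kN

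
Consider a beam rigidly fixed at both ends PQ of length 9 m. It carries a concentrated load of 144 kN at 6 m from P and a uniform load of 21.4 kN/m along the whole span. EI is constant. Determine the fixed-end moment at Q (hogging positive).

Take the two fixed-end moments M_P, M_Q as redundants; the released structure is the simple span PQ.
On the primary (simply-supported) span, the end slopes from the loading are:
  at P: point load 144 at a = 6: Pab(L + b)/(6LEI) = 576/EI
  at Q: point load 144 at a = 6: Pab(L + a)/(6LEI) = 720/EI
  at P: UDL 21.4: wL³/(24EI) = 650/EI
  at Q: UDL 21.4: wL³/(24EI) = 650/EI
  θ_P0 = 1226/EI,  θ_Q0 = 1370/EI
Flexibility coefficients: a unit moment at one end gives L/(3EI) there and L/(6EI) at the far end, so f₁₁ = f₂₂ = 3/EI and f₁₂ = f₂₁ = 1.5/EI.
Compatibility — zero rotation at each built-in end:
  3 M_P + 1.5 M_Q = 1226
  1.5 M_P + 3 M_Q = 1370
Solving the pair gives M_P = 240.4 kN·m and M_Q = 336.4 kN·m (hogging).

M_Q = 336.4 kN·m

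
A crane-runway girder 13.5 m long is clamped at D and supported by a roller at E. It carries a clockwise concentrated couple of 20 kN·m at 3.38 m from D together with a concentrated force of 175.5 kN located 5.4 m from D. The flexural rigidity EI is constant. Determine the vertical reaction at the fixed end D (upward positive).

Choose R_E as the redundant. The primary structure is the cantilever fixed at D.
Primary-structure tip deflection at E by superposition:
  clockwise couple 20 at a = 3.38: M₀a(2L − a)/(2EI) = 798.4/EI
  point load 175.5 at a = 5.4: Pa²(3L − a)/(6EI) = 29938/EI
  δ_0 = 30736/EI
Tip deflection under a unit load at E: L³/(3EI) = 820.1/EI.
The prop prevents deflection at E: R_E = δ_0/δ_{EE} = 30736/820.1 = 37.48 kN.
Vertical equilibrium: R_D = ΣP − R_E = 175.5 − 37.48 = 138 kN.

R_D = 138 kN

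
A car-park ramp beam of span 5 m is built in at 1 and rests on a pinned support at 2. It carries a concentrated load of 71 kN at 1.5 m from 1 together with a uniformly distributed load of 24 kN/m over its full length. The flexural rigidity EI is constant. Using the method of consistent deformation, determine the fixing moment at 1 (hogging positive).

M_1 = 138.4 kN·m

Take the reaction at 2 as the redundant and release it; the primary structure is a cantilever fixed at 1.
Primary-structure tip deflection at 2 by superposition:
  point load 71 at a = 1.5: Pa²(3L − a)/(6EI) = 359.4/EI
  UDL 24: wL⁴/(8EI) = 1875/EI
  δ_0 = 2234/EI
Flexibility coefficient — unit upward force at 2: δ_{22} = L³/(3EI) = 41.67/EI.
Compatibility at 2: δ_0 − R_2·δ_{22} = 0, so R_2 = 2234/41.67 = 53.63 kN.
Moment equilibrium about 1: M_1 = Σ(load moments about 1) − R_2·L = 406.5 − 53.63×5 = 138.4 kN·m.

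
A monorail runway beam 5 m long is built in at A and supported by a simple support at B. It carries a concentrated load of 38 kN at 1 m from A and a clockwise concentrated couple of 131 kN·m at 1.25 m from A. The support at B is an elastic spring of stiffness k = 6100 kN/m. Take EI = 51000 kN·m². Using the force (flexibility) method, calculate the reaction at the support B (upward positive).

Take the reaction at B as the redundant and release it; the primary structure is a cantilever fixed at A.
Downward deflection at the released point B due to the loads:
  point load 38 at a = 1: Pa²(3L − a)/(6EI) = 88.67/EI
  clockwise couple 131 at a = 1.25: M₀a(2L − a)/(2EI) = 716.4/EI
  δ_0 = 805.1/EI
Tip deflection under a unit load at B: L³/(3EI) = 41.67/EI.
With EI = 51000 kN·m²: δ_0 = 0.015786 m and δ_{BB} = 0.000817 m/kN.
Compatibility — the spring shortens by R_B/k under the reaction it provides: δ_0 − R_B·δ_{BB} = R_B/k. With 1/k = 0.000164 m/kN, R_B = δ_0 / (δ_{BB} + 1/k) = 0.015786 / (0.000817 + 0.000164) = 16.09 kN.

R_B = 16.09 kN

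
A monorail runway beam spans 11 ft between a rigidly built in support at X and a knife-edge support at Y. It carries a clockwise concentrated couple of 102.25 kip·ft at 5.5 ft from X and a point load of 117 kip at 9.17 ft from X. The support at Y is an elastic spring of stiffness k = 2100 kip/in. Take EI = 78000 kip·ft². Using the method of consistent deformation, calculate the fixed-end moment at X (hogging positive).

M_X = 98.82 kip·ft

Take the reaction at Y as the redundant and release it; the primary structure is a cantilever fixed at X.
Deflection at Y on the released cantilever, summing each load's contribution:
  clockwise couple 102.25 at a = 5.5: M₀a(2L − a)/(2EI) = 4640/EI
  point load 117 at a = 9.17: Pa²(3L − a)/(6EI) = 39075/EI
  δ_0 = 43714/EI
Tip deflection under a unit load at Y: L³/(3EI) = 443.7/EI.
With EI = 78000 kip·ft²: δ_0 = 0.56044 ft and δ_{YY} = 0.005688 ft/kip.
Compatibility — the spring shortens by R_Y/k under the reaction it provides: δ_0 − R_Y·δ_{YY} = R_Y/k. With 1/k = 1/(2100×12) ft/kip = 0.00004 ft/kip, R_Y = δ_0 / (δ_{YY} + 1/k) = 0.56044 / (0.005688 + 0.00004) = 97.85 kip.
Moment equilibrium about X: M_X = Σ(load moments about X) − R_Y·L = 1175 − 97.85×11 = 98.82 kip·ft.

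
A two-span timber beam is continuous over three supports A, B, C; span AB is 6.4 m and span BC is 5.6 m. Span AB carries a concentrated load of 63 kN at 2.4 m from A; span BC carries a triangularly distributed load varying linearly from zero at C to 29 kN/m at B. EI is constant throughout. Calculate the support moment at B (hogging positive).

Insert a hinge at B; M_B is the redundant, and each span becomes simply supported.
Discontinuity in slope at B on the released structure — sum the simple-span end rotations:
  span AB: point load 63 at a = 2.4: Pab(L + a)/(6LEI) = 138.6/EI
  span BC: triangular load, peak 29: w₀L³/(45EI) = 113.2/EI
  relative rotation θ_0 = (138.6 + 113.2)/EI = 251.8/EI
A unit hogging moment at B produces rotation L₁/(3EI) + L₂/(3EI) = 4/EI.
Slope continuity at B: θ_0 = M_B·4/EI, so M_B = 251.8/4 = 62.94 kN·m (hogging).

M_B = 62.94 kN·m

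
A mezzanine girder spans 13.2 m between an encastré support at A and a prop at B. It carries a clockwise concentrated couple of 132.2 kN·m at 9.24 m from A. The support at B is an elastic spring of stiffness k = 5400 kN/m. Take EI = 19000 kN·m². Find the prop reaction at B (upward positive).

Release the roller at B. Primary structure: cantilever fixed at A.
Primary-structure tip deflection at B by superposition:
  clockwise couple 132.2 at a = 9.24: M₀a(2L − a)/(2EI) = 10481/EI
Tip deflection under a unit load at B: L³/(3EI) = 766.7/EI.
With EI = 19000 kN·m²: δ_0 = 0.55162 m and δ_{BB} = 0.04035 m/kN.
Compatibility — the spring shortens by R_B/k under the reaction it provides: δ_0 − R_B·δ_{BB} = R_B/k. With 1/k = 0.000185 m/kN, R_B = δ_0 / (δ_{BB} + 1/k) = 0.55162 / (0.04035 + 0.000185) = 13.61 kN.

R_B = 13.61 kN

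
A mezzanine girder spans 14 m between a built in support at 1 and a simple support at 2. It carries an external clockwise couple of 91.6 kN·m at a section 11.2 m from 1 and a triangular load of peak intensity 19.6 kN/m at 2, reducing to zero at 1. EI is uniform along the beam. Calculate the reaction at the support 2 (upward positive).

Take the reaction at 2 as the redundant and release it; the primary structure is a cantilever fixed at 1.
Primary-structure tip deflection at 2 by superposition:
  clockwise couple 91.6 at a = 11.2: M₀a(2L − a)/(2EI) = 8618/EI
  triangular load, peak 19.6 at the free end: 11w₀L⁴/(120EI) = 69021/EI
  δ_0 = 77638/EI
Tip deflection under a unit load at 2: L³/(3EI) = 914.7/EI.
Compatibility at 2: δ_0 − R_2·δ_{22} = 0, so R_2 = 77638/914.7 = 84.88 kN.

R_2 = 84.88 kN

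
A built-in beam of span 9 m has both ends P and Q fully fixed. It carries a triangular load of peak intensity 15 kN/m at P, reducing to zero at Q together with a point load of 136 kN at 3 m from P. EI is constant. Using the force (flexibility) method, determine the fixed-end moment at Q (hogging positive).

Release both end moments; the primary structure is a simply-supported span PQ with redundants M_P and M_Q.
End rotations of the released simple span under the applied load (×1/EI):
  at P: triangular load, peak 15: w₀L³/(45EI) = 243/EI
  at Q: triangular load, peak 15: 7w₀L³/(360EI) = 212.6/EI
  at P: point load 136 at a = 3: Pab(L + b)/(6LEI) = 680/EI
  at Q: point load 136 at a = 3: Pab(L + a)/(6LEI) = 544/EI
  θ_P0 = 923/EI,  θ_Q0 = 756.6/EI
Flexibility coefficients: a unit moment at one end gives L/(3EI) there and L/(6EI) at the far end, so f₁₁ = f₂₂ = 3/EI and f₁₂ = f₂₁ = 1.5/EI.
Compatibility — zero rotation at each built-in end:
  3 M_P + 1.5 M_Q = 923
  1.5 M_P + 3 M_Q = 756.6
Solving the pair gives M_P = 242.1 kN·m and M_Q = 131.2 kN·m (hogging).

M_Q = 131.2 kN·m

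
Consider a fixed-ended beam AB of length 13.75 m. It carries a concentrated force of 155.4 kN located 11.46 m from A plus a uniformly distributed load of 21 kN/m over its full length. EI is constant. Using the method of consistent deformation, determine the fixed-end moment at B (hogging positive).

M_B = 578.1 kN·m

Release both end moments; the primary structure is a simply-supported span AB with redundants M_A and M_B.
Simple-span end rotations at A and B under the given loads:
  at A: point load 155.4 at a = 11.46: Pab(L + b)/(6LEI) = 792.9/EI
  at B: point load 155.4 at a = 11.46: Pab(L + a)/(6LEI) = 1246/EI
  at A: UDL 21: wL³/(24EI) = 2275/EI
  at B: UDL 21: wL³/(24EI) = 2275/EI
  θ_A0 = 3068/EI,  θ_B0 = 3521/EI
Flexibility coefficients: a unit moment at one end gives L/(3EI) there and L/(6EI) at the far end, so f₁₁ = f₂₂ = 4.583/EI and f₁₂ = f₂₁ = 2.292/EI.
Compatibility — zero rotation at each built-in end:
  4.583 M_A + 2.292 M_B = 3068
  2.292 M_A + 4.583 M_B = 3521
Solving the pair gives M_A = 380.3 kN·m and M_B = 578.1 kN·m (hogging).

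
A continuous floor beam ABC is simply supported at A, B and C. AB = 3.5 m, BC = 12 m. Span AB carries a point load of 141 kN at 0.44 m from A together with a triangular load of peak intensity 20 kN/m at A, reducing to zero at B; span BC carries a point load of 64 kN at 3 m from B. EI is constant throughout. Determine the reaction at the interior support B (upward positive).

Release continuity at B by inserting a hinge; the redundant is the internal moment M_B. The primary structure is two simply-supported spans AB and BC.
End slopes at the hinge B, treating each span as simply supported:
  span AB: point load 141 at a = 0.44: Pab(L + a)/(6LEI) = 35.62/EI
  span AB: triangular load, peak 20: 7w₀L³/(360EI) = 16.67/EI
  span BC: point load 64 at a = 3: Pab(L + b)/(6LEI) = 504/EI
  relative rotation θ_0 = (52.29 + 504)/EI = 556.3/EI
A unit hogging moment at B produces rotation L₁/(3EI) + L₂/(3EI) = 5.167/EI.
Slope continuity at B: θ_0 = M_B·5.167/EI, so M_B = 556.3/5.167 = 107.7 kN·m (hogging).
Span AB, ΣM about A with M_B applied at B: R_B^{AB}·3.5 = 102.9 + 107.7, so R_B^{AB} = 60.16 kN and R_A = 176 − 60.16 = 115.8 kN.
Span BC, ΣM about C: R_B^{BC}·12 = 576 + 107.7, so R_B^{BC} = 56.97 kN and R_C = 64 − 56.97 = 7.028 kN.
R_B = 60.16 + 56.97 = 117.1 kN.

R_B = 117.1 kN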